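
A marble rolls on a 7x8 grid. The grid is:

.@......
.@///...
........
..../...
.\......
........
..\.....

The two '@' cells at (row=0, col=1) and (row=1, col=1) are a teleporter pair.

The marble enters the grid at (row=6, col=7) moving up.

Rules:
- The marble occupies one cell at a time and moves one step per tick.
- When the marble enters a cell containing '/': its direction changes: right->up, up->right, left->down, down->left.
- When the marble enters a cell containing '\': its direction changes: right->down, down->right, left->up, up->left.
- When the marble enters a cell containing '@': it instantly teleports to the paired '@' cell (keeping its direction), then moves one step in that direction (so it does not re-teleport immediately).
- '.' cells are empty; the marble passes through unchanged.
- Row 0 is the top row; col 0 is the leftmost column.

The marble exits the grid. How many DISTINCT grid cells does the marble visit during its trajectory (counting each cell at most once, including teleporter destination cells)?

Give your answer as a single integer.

Answer: 7

Derivation:
Step 1: enter (6,7), '.' pass, move up to (5,7)
Step 2: enter (5,7), '.' pass, move up to (4,7)
Step 3: enter (4,7), '.' pass, move up to (3,7)
Step 4: enter (3,7), '.' pass, move up to (2,7)
Step 5: enter (2,7), '.' pass, move up to (1,7)
Step 6: enter (1,7), '.' pass, move up to (0,7)
Step 7: enter (0,7), '.' pass, move up to (-1,7)
Step 8: at (-1,7) — EXIT via top edge, pos 7
Distinct cells visited: 7 (path length 7)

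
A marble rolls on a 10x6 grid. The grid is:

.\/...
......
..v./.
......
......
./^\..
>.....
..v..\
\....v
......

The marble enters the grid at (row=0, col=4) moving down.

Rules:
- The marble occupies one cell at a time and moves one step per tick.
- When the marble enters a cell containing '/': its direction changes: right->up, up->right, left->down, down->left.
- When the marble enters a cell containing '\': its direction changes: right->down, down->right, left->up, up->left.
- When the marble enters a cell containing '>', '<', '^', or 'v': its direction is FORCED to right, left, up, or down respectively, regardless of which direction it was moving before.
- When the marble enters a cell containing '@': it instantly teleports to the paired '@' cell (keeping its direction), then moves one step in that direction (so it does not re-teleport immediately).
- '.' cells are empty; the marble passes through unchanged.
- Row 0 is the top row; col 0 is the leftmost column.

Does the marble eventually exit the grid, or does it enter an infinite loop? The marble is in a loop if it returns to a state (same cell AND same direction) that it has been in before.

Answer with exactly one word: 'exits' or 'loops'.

Answer: loops

Derivation:
Step 1: enter (0,4), '.' pass, move down to (1,4)
Step 2: enter (1,4), '.' pass, move down to (2,4)
Step 3: enter (2,4), '/' deflects down->left, move left to (2,3)
Step 4: enter (2,3), '.' pass, move left to (2,2)
Step 5: enter (2,2), 'v' forces left->down, move down to (3,2)
Step 6: enter (3,2), '.' pass, move down to (4,2)
Step 7: enter (4,2), '.' pass, move down to (5,2)
Step 8: enter (5,2), '^' forces down->up, move up to (4,2)
Step 9: enter (4,2), '.' pass, move up to (3,2)
Step 10: enter (3,2), '.' pass, move up to (2,2)
Step 11: enter (2,2), 'v' forces up->down, move down to (3,2)
Step 12: at (3,2) dir=down — LOOP DETECTED (seen before)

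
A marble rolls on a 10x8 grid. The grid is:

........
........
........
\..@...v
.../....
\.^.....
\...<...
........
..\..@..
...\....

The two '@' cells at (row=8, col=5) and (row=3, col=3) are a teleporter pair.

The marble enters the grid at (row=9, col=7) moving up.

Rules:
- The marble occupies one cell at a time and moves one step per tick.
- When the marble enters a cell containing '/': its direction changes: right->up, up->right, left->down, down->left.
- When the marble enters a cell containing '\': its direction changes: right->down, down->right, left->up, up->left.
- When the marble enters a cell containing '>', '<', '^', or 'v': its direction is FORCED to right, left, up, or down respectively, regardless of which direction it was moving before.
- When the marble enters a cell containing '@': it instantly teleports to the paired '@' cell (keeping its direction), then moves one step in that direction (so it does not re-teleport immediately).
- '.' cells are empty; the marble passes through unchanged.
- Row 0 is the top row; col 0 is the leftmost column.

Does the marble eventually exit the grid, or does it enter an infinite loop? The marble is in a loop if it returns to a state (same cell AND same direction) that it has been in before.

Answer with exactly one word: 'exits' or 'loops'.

Answer: exits

Derivation:
Step 1: enter (9,7), '.' pass, move up to (8,7)
Step 2: enter (8,7), '.' pass, move up to (7,7)
Step 3: enter (7,7), '.' pass, move up to (6,7)
Step 4: enter (6,7), '.' pass, move up to (5,7)
Step 5: enter (5,7), '.' pass, move up to (4,7)
Step 6: enter (4,7), '.' pass, move up to (3,7)
Step 7: enter (3,7), 'v' forces up->down, move down to (4,7)
Step 8: enter (4,7), '.' pass, move down to (5,7)
Step 9: enter (5,7), '.' pass, move down to (6,7)
Step 10: enter (6,7), '.' pass, move down to (7,7)
Step 11: enter (7,7), '.' pass, move down to (8,7)
Step 12: enter (8,7), '.' pass, move down to (9,7)
Step 13: enter (9,7), '.' pass, move down to (10,7)
Step 14: at (10,7) — EXIT via bottom edge, pos 7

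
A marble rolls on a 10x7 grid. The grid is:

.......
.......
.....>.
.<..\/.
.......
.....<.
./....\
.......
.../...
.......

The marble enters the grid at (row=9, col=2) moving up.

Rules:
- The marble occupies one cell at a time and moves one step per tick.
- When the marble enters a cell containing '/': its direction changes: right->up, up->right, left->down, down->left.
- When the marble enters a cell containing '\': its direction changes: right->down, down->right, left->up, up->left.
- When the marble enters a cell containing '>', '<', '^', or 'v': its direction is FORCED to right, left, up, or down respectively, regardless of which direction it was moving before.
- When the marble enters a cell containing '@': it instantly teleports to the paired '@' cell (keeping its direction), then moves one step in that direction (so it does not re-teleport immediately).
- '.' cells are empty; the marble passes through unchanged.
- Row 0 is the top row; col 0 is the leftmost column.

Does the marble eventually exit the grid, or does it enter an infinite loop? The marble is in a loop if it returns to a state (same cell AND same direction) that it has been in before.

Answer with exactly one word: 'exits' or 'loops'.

Answer: exits

Derivation:
Step 1: enter (9,2), '.' pass, move up to (8,2)
Step 2: enter (8,2), '.' pass, move up to (7,2)
Step 3: enter (7,2), '.' pass, move up to (6,2)
Step 4: enter (6,2), '.' pass, move up to (5,2)
Step 5: enter (5,2), '.' pass, move up to (4,2)
Step 6: enter (4,2), '.' pass, move up to (3,2)
Step 7: enter (3,2), '.' pass, move up to (2,2)
Step 8: enter (2,2), '.' pass, move up to (1,2)
Step 9: enter (1,2), '.' pass, move up to (0,2)
Step 10: enter (0,2), '.' pass, move up to (-1,2)
Step 11: at (-1,2) — EXIT via top edge, pos 2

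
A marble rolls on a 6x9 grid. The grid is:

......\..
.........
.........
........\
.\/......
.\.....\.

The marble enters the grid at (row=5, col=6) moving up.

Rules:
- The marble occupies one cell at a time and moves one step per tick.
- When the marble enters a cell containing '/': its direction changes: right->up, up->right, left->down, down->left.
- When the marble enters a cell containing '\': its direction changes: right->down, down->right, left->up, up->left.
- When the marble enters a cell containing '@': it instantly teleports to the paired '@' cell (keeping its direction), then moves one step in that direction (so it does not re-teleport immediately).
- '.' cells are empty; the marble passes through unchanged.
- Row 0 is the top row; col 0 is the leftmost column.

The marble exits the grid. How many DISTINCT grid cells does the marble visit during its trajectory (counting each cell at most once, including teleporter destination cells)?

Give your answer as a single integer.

Step 1: enter (5,6), '.' pass, move up to (4,6)
Step 2: enter (4,6), '.' pass, move up to (3,6)
Step 3: enter (3,6), '.' pass, move up to (2,6)
Step 4: enter (2,6), '.' pass, move up to (1,6)
Step 5: enter (1,6), '.' pass, move up to (0,6)
Step 6: enter (0,6), '\' deflects up->left, move left to (0,5)
Step 7: enter (0,5), '.' pass, move left to (0,4)
Step 8: enter (0,4), '.' pass, move left to (0,3)
Step 9: enter (0,3), '.' pass, move left to (0,2)
Step 10: enter (0,2), '.' pass, move left to (0,1)
Step 11: enter (0,1), '.' pass, move left to (0,0)
Step 12: enter (0,0), '.' pass, move left to (0,-1)
Step 13: at (0,-1) — EXIT via left edge, pos 0
Distinct cells visited: 12 (path length 12)

Answer: 12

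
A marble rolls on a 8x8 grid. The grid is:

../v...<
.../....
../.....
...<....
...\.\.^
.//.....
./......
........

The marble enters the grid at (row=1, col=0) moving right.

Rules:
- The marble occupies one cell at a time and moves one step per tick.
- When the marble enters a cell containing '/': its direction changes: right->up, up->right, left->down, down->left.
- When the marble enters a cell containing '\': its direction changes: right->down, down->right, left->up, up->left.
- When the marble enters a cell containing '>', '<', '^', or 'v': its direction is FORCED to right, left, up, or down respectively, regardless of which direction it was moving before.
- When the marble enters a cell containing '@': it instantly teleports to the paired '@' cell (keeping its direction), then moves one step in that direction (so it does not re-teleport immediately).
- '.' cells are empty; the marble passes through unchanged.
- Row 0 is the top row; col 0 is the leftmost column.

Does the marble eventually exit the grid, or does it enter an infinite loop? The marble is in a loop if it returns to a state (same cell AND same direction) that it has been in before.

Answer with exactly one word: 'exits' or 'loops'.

Answer: exits

Derivation:
Step 1: enter (1,0), '.' pass, move right to (1,1)
Step 2: enter (1,1), '.' pass, move right to (1,2)
Step 3: enter (1,2), '.' pass, move right to (1,3)
Step 4: enter (1,3), '/' deflects right->up, move up to (0,3)
Step 5: enter (0,3), 'v' forces up->down, move down to (1,3)
Step 6: enter (1,3), '/' deflects down->left, move left to (1,2)
Step 7: enter (1,2), '.' pass, move left to (1,1)
Step 8: enter (1,1), '.' pass, move left to (1,0)
Step 9: enter (1,0), '.' pass, move left to (1,-1)
Step 10: at (1,-1) — EXIT via left edge, pos 1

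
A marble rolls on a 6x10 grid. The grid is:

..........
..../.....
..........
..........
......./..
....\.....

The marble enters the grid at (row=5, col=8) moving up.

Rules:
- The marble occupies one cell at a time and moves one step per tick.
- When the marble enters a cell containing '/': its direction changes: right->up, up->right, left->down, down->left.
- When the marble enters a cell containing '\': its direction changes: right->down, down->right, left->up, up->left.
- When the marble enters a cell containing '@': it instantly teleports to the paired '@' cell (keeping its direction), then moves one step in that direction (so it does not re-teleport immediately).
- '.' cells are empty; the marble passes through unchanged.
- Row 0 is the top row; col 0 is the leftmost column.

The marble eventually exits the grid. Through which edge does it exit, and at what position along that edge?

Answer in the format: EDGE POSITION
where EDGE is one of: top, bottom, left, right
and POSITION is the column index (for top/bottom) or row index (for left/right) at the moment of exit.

Step 1: enter (5,8), '.' pass, move up to (4,8)
Step 2: enter (4,8), '.' pass, move up to (3,8)
Step 3: enter (3,8), '.' pass, move up to (2,8)
Step 4: enter (2,8), '.' pass, move up to (1,8)
Step 5: enter (1,8), '.' pass, move up to (0,8)
Step 6: enter (0,8), '.' pass, move up to (-1,8)
Step 7: at (-1,8) — EXIT via top edge, pos 8

Answer: top 8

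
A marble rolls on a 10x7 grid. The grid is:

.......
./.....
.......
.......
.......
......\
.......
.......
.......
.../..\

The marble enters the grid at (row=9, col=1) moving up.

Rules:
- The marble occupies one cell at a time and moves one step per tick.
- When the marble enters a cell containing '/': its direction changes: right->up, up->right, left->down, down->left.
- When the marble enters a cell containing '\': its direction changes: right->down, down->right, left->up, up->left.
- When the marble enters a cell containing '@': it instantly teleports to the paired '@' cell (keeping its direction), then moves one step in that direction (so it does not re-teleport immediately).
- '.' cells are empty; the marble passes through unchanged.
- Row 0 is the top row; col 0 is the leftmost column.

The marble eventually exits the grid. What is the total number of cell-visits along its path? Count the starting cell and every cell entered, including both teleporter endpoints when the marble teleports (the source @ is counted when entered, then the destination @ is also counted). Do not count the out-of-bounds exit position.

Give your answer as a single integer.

Answer: 14

Derivation:
Step 1: enter (9,1), '.' pass, move up to (8,1)
Step 2: enter (8,1), '.' pass, move up to (7,1)
Step 3: enter (7,1), '.' pass, move up to (6,1)
Step 4: enter (6,1), '.' pass, move up to (5,1)
Step 5: enter (5,1), '.' pass, move up to (4,1)
Step 6: enter (4,1), '.' pass, move up to (3,1)
Step 7: enter (3,1), '.' pass, move up to (2,1)
Step 8: enter (2,1), '.' pass, move up to (1,1)
Step 9: enter (1,1), '/' deflects up->right, move right to (1,2)
Step 10: enter (1,2), '.' pass, move right to (1,3)
Step 11: enter (1,3), '.' pass, move right to (1,4)
Step 12: enter (1,4), '.' pass, move right to (1,5)
Step 13: enter (1,5), '.' pass, move right to (1,6)
Step 14: enter (1,6), '.' pass, move right to (1,7)
Step 15: at (1,7) — EXIT via right edge, pos 1
Path length (cell visits): 14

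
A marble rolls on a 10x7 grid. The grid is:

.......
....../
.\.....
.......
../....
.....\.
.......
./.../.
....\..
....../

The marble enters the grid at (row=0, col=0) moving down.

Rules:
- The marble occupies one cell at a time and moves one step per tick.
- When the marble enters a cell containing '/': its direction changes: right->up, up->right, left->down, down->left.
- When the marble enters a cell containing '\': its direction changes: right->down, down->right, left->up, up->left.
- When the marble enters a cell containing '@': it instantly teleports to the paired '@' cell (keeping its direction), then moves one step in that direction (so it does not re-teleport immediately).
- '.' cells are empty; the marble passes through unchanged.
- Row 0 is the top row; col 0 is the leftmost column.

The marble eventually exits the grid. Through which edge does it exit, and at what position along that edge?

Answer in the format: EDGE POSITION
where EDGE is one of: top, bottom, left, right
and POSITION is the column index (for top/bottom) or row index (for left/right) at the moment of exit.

Answer: bottom 0

Derivation:
Step 1: enter (0,0), '.' pass, move down to (1,0)
Step 2: enter (1,0), '.' pass, move down to (2,0)
Step 3: enter (2,0), '.' pass, move down to (3,0)
Step 4: enter (3,0), '.' pass, move down to (4,0)
Step 5: enter (4,0), '.' pass, move down to (5,0)
Step 6: enter (5,0), '.' pass, move down to (6,0)
Step 7: enter (6,0), '.' pass, move down to (7,0)
Step 8: enter (7,0), '.' pass, move down to (8,0)
Step 9: enter (8,0), '.' pass, move down to (9,0)
Step 10: enter (9,0), '.' pass, move down to (10,0)
Step 11: at (10,0) — EXIT via bottom edge, pos 0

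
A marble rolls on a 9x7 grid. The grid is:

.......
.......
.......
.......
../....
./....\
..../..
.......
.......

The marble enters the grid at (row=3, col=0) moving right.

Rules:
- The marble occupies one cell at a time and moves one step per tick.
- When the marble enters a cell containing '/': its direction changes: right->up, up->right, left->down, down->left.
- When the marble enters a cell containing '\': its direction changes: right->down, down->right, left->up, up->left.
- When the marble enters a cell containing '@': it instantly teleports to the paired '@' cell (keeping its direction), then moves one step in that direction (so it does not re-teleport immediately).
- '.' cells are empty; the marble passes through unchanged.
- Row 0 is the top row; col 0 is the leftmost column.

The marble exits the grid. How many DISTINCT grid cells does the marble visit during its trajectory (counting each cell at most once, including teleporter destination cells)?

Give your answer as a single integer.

Step 1: enter (3,0), '.' pass, move right to (3,1)
Step 2: enter (3,1), '.' pass, move right to (3,2)
Step 3: enter (3,2), '.' pass, move right to (3,3)
Step 4: enter (3,3), '.' pass, move right to (3,4)
Step 5: enter (3,4), '.' pass, move right to (3,5)
Step 6: enter (3,5), '.' pass, move right to (3,6)
Step 7: enter (3,6), '.' pass, move right to (3,7)
Step 8: at (3,7) — EXIT via right edge, pos 3
Distinct cells visited: 7 (path length 7)

Answer: 7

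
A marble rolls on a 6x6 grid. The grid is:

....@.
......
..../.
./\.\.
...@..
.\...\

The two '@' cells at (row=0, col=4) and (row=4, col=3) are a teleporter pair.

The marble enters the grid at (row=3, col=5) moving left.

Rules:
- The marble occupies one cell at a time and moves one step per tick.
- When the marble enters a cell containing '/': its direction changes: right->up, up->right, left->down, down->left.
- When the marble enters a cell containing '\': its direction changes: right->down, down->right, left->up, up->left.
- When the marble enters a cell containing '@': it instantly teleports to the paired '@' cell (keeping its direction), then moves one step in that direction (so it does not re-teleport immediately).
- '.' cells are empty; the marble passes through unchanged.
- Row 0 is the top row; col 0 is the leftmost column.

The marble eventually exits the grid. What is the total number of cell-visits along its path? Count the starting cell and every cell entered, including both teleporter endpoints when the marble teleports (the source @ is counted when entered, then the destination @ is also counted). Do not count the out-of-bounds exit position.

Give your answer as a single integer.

Answer: 4

Derivation:
Step 1: enter (3,5), '.' pass, move left to (3,4)
Step 2: enter (3,4), '\' deflects left->up, move up to (2,4)
Step 3: enter (2,4), '/' deflects up->right, move right to (2,5)
Step 4: enter (2,5), '.' pass, move right to (2,6)
Step 5: at (2,6) — EXIT via right edge, pos 2
Path length (cell visits): 4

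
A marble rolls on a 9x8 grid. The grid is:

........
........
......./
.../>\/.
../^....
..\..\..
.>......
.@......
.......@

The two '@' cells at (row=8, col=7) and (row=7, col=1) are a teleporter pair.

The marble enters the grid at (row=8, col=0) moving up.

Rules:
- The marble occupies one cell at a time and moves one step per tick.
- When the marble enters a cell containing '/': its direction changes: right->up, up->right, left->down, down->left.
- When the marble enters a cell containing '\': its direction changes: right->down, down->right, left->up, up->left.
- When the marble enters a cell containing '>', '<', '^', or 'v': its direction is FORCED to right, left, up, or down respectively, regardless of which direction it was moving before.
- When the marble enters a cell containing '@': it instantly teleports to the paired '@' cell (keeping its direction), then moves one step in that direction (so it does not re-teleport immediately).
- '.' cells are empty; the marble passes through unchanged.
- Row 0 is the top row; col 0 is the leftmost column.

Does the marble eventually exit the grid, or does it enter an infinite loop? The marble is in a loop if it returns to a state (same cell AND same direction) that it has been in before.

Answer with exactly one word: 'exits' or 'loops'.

Answer: exits

Derivation:
Step 1: enter (8,0), '.' pass, move up to (7,0)
Step 2: enter (7,0), '.' pass, move up to (6,0)
Step 3: enter (6,0), '.' pass, move up to (5,0)
Step 4: enter (5,0), '.' pass, move up to (4,0)
Step 5: enter (4,0), '.' pass, move up to (3,0)
Step 6: enter (3,0), '.' pass, move up to (2,0)
Step 7: enter (2,0), '.' pass, move up to (1,0)
Step 8: enter (1,0), '.' pass, move up to (0,0)
Step 9: enter (0,0), '.' pass, move up to (-1,0)
Step 10: at (-1,0) — EXIT via top edge, pos 0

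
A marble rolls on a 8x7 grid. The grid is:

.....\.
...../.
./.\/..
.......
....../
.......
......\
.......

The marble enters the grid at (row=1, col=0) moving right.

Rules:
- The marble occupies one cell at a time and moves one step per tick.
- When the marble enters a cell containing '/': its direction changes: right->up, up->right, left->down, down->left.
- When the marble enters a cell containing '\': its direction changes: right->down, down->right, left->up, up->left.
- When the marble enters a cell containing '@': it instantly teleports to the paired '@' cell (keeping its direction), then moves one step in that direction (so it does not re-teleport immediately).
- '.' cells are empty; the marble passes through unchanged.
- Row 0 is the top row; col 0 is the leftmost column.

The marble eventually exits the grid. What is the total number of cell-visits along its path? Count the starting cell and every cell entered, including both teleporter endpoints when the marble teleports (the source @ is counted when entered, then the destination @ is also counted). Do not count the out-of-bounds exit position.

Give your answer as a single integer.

Step 1: enter (1,0), '.' pass, move right to (1,1)
Step 2: enter (1,1), '.' pass, move right to (1,2)
Step 3: enter (1,2), '.' pass, move right to (1,3)
Step 4: enter (1,3), '.' pass, move right to (1,4)
Step 5: enter (1,4), '.' pass, move right to (1,5)
Step 6: enter (1,5), '/' deflects right->up, move up to (0,5)
Step 7: enter (0,5), '\' deflects up->left, move left to (0,4)
Step 8: enter (0,4), '.' pass, move left to (0,3)
Step 9: enter (0,3), '.' pass, move left to (0,2)
Step 10: enter (0,2), '.' pass, move left to (0,1)
Step 11: enter (0,1), '.' pass, move left to (0,0)
Step 12: enter (0,0), '.' pass, move left to (0,-1)
Step 13: at (0,-1) — EXIT via left edge, pos 0
Path length (cell visits): 12

Answer: 12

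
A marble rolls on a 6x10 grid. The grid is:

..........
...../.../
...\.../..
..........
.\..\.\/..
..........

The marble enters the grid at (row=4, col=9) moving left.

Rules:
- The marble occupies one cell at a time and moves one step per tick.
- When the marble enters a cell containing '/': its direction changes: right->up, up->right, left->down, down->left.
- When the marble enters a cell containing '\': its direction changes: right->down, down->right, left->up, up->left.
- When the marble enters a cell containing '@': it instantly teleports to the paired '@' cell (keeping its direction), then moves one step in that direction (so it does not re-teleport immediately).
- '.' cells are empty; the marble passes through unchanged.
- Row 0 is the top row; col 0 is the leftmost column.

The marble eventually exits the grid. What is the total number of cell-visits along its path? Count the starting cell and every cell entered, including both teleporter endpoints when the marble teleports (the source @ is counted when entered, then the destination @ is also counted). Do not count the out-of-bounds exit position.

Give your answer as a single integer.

Answer: 4

Derivation:
Step 1: enter (4,9), '.' pass, move left to (4,8)
Step 2: enter (4,8), '.' pass, move left to (4,7)
Step 3: enter (4,7), '/' deflects left->down, move down to (5,7)
Step 4: enter (5,7), '.' pass, move down to (6,7)
Step 5: at (6,7) — EXIT via bottom edge, pos 7
Path length (cell visits): 4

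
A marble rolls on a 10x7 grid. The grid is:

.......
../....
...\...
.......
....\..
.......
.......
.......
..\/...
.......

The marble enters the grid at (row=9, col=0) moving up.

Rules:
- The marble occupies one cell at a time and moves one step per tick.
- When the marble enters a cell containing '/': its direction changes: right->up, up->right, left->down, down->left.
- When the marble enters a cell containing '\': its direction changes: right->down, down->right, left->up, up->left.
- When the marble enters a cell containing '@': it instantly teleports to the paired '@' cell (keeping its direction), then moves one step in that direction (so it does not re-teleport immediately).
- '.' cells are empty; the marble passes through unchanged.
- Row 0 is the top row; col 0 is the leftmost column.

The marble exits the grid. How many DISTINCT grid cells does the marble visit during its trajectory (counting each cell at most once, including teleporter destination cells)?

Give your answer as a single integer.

Answer: 10

Derivation:
Step 1: enter (9,0), '.' pass, move up to (8,0)
Step 2: enter (8,0), '.' pass, move up to (7,0)
Step 3: enter (7,0), '.' pass, move up to (6,0)
Step 4: enter (6,0), '.' pass, move up to (5,0)
Step 5: enter (5,0), '.' pass, move up to (4,0)
Step 6: enter (4,0), '.' pass, move up to (3,0)
Step 7: enter (3,0), '.' pass, move up to (2,0)
Step 8: enter (2,0), '.' pass, move up to (1,0)
Step 9: enter (1,0), '.' pass, move up to (0,0)
Step 10: enter (0,0), '.' pass, move up to (-1,0)
Step 11: at (-1,0) — EXIT via top edge, pos 0
Distinct cells visited: 10 (path length 10)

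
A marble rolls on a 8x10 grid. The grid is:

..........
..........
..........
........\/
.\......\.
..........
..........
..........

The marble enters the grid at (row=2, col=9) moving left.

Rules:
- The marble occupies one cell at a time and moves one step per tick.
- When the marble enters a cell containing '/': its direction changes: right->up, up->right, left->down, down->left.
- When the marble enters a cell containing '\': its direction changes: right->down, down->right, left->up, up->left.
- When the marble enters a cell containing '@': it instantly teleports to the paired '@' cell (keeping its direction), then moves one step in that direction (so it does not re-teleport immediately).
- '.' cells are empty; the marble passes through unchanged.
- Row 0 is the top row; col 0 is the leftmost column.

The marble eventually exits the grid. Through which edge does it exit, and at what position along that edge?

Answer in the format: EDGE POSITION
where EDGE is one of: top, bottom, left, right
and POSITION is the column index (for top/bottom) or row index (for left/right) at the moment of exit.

Answer: left 2

Derivation:
Step 1: enter (2,9), '.' pass, move left to (2,8)
Step 2: enter (2,8), '.' pass, move left to (2,7)
Step 3: enter (2,7), '.' pass, move left to (2,6)
Step 4: enter (2,6), '.' pass, move left to (2,5)
Step 5: enter (2,5), '.' pass, move left to (2,4)
Step 6: enter (2,4), '.' pass, move left to (2,3)
Step 7: enter (2,3), '.' pass, move left to (2,2)
Step 8: enter (2,2), '.' pass, move left to (2,1)
Step 9: enter (2,1), '.' pass, move left to (2,0)
Step 10: enter (2,0), '.' pass, move left to (2,-1)
Step 11: at (2,-1) — EXIT via left edge, pos 2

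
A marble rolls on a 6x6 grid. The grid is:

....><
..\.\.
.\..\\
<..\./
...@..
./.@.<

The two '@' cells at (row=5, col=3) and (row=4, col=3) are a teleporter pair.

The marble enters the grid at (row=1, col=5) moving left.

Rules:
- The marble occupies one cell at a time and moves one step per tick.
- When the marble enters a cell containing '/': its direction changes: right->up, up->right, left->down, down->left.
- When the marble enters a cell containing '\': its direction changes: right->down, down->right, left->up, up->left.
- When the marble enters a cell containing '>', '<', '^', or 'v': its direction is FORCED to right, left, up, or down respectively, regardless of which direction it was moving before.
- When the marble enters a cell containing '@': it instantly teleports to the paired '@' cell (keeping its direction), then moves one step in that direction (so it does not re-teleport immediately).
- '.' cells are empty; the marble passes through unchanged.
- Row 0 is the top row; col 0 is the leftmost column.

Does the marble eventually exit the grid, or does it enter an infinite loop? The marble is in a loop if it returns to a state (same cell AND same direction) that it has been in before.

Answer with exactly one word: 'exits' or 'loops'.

Answer: loops

Derivation:
Step 1: enter (1,5), '.' pass, move left to (1,4)
Step 2: enter (1,4), '\' deflects left->up, move up to (0,4)
Step 3: enter (0,4), '>' forces up->right, move right to (0,5)
Step 4: enter (0,5), '<' forces right->left, move left to (0,4)
Step 5: enter (0,4), '>' forces left->right, move right to (0,5)
Step 6: at (0,5) dir=right — LOOP DETECTED (seen before)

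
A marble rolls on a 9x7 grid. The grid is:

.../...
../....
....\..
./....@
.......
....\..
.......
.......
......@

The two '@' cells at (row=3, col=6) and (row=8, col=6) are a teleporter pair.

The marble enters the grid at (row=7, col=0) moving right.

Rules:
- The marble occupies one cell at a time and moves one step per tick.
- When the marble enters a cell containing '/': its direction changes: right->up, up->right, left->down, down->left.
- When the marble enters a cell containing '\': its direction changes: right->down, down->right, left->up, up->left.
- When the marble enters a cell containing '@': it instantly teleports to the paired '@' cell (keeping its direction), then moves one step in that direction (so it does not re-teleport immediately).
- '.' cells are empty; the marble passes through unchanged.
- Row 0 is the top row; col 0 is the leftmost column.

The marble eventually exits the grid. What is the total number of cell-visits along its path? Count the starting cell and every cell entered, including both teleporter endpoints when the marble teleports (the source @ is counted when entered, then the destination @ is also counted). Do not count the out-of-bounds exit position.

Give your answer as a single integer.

Step 1: enter (7,0), '.' pass, move right to (7,1)
Step 2: enter (7,1), '.' pass, move right to (7,2)
Step 3: enter (7,2), '.' pass, move right to (7,3)
Step 4: enter (7,3), '.' pass, move right to (7,4)
Step 5: enter (7,4), '.' pass, move right to (7,5)
Step 6: enter (7,5), '.' pass, move right to (7,6)
Step 7: enter (7,6), '.' pass, move right to (7,7)
Step 8: at (7,7) — EXIT via right edge, pos 7
Path length (cell visits): 7

Answer: 7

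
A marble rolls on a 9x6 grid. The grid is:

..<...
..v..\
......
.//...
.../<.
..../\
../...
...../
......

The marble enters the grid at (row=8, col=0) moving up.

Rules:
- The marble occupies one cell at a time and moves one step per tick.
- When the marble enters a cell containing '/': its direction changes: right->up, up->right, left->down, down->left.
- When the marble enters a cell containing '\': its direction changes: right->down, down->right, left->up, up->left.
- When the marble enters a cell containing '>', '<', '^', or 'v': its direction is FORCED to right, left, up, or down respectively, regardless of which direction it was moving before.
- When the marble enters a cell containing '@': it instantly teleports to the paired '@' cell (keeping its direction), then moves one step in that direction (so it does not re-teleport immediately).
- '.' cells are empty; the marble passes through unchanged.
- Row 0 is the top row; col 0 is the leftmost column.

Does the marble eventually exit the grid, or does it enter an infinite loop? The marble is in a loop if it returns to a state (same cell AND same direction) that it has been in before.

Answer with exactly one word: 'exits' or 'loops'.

Step 1: enter (8,0), '.' pass, move up to (7,0)
Step 2: enter (7,0), '.' pass, move up to (6,0)
Step 3: enter (6,0), '.' pass, move up to (5,0)
Step 4: enter (5,0), '.' pass, move up to (4,0)
Step 5: enter (4,0), '.' pass, move up to (3,0)
Step 6: enter (3,0), '.' pass, move up to (2,0)
Step 7: enter (2,0), '.' pass, move up to (1,0)
Step 8: enter (1,0), '.' pass, move up to (0,0)
Step 9: enter (0,0), '.' pass, move up to (-1,0)
Step 10: at (-1,0) — EXIT via top edge, pos 0

Answer: exits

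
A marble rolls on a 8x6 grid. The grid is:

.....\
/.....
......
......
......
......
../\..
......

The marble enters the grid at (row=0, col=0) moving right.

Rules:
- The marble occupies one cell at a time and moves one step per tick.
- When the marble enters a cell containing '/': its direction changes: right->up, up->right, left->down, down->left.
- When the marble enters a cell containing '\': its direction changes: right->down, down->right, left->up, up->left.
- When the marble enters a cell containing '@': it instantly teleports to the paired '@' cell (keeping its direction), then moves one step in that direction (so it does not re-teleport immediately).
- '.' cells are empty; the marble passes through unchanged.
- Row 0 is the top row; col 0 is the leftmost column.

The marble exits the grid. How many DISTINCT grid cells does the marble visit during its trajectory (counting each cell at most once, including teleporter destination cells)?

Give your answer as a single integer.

Answer: 13

Derivation:
Step 1: enter (0,0), '.' pass, move right to (0,1)
Step 2: enter (0,1), '.' pass, move right to (0,2)
Step 3: enter (0,2), '.' pass, move right to (0,3)
Step 4: enter (0,3), '.' pass, move right to (0,4)
Step 5: enter (0,4), '.' pass, move right to (0,5)
Step 6: enter (0,5), '\' deflects right->down, move down to (1,5)
Step 7: enter (1,5), '.' pass, move down to (2,5)
Step 8: enter (2,5), '.' pass, move down to (3,5)
Step 9: enter (3,5), '.' pass, move down to (4,5)
Step 10: enter (4,5), '.' pass, move down to (5,5)
Step 11: enter (5,5), '.' pass, move down to (6,5)
Step 12: enter (6,5), '.' pass, move down to (7,5)
Step 13: enter (7,5), '.' pass, move down to (8,5)
Step 14: at (8,5) — EXIT via bottom edge, pos 5
Distinct cells visited: 13 (path length 13)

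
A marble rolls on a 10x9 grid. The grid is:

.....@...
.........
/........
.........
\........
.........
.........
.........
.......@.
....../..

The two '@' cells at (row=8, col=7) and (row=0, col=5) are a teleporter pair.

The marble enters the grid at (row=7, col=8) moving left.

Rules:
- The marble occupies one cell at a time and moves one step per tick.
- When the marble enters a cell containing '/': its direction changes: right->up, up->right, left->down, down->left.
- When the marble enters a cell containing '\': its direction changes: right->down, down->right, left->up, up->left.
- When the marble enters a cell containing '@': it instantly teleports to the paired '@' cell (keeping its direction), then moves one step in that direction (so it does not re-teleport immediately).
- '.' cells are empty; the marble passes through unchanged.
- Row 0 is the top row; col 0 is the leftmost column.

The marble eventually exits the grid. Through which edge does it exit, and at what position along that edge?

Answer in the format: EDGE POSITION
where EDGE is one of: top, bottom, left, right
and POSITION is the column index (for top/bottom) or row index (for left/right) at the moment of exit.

Answer: left 7

Derivation:
Step 1: enter (7,8), '.' pass, move left to (7,7)
Step 2: enter (7,7), '.' pass, move left to (7,6)
Step 3: enter (7,6), '.' pass, move left to (7,5)
Step 4: enter (7,5), '.' pass, move left to (7,4)
Step 5: enter (7,4), '.' pass, move left to (7,3)
Step 6: enter (7,3), '.' pass, move left to (7,2)
Step 7: enter (7,2), '.' pass, move left to (7,1)
Step 8: enter (7,1), '.' pass, move left to (7,0)
Step 9: enter (7,0), '.' pass, move left to (7,-1)
Step 10: at (7,-1) — EXIT via left edge, pos 7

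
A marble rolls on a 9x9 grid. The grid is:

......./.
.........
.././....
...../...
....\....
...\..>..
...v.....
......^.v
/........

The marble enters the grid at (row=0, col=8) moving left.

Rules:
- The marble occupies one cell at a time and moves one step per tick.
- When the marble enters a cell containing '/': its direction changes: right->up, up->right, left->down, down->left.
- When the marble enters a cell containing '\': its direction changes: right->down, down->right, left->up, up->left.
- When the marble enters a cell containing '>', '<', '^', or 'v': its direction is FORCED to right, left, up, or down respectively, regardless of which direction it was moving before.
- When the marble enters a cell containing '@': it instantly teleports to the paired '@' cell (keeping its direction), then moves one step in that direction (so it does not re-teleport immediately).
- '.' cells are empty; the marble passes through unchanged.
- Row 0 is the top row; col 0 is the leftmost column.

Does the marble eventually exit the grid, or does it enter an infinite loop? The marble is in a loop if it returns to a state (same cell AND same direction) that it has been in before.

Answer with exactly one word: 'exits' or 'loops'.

Step 1: enter (0,8), '.' pass, move left to (0,7)
Step 2: enter (0,7), '/' deflects left->down, move down to (1,7)
Step 3: enter (1,7), '.' pass, move down to (2,7)
Step 4: enter (2,7), '.' pass, move down to (3,7)
Step 5: enter (3,7), '.' pass, move down to (4,7)
Step 6: enter (4,7), '.' pass, move down to (5,7)
Step 7: enter (5,7), '.' pass, move down to (6,7)
Step 8: enter (6,7), '.' pass, move down to (7,7)
Step 9: enter (7,7), '.' pass, move down to (8,7)
Step 10: enter (8,7), '.' pass, move down to (9,7)
Step 11: at (9,7) — EXIT via bottom edge, pos 7

Answer: exits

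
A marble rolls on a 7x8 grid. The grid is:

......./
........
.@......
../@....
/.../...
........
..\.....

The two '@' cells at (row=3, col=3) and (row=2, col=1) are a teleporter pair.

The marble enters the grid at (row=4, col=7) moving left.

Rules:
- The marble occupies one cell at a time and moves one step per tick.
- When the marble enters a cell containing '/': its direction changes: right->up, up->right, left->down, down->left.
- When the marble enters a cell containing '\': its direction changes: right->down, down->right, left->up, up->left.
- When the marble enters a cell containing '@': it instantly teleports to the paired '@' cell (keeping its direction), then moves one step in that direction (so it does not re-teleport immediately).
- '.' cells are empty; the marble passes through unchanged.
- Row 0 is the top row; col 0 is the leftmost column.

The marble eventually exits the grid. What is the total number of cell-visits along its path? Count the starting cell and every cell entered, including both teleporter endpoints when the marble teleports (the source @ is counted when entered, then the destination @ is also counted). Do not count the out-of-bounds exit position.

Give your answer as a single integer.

Step 1: enter (4,7), '.' pass, move left to (4,6)
Step 2: enter (4,6), '.' pass, move left to (4,5)
Step 3: enter (4,5), '.' pass, move left to (4,4)
Step 4: enter (4,4), '/' deflects left->down, move down to (5,4)
Step 5: enter (5,4), '.' pass, move down to (6,4)
Step 6: enter (6,4), '.' pass, move down to (7,4)
Step 7: at (7,4) — EXIT via bottom edge, pos 4
Path length (cell visits): 6

Answer: 6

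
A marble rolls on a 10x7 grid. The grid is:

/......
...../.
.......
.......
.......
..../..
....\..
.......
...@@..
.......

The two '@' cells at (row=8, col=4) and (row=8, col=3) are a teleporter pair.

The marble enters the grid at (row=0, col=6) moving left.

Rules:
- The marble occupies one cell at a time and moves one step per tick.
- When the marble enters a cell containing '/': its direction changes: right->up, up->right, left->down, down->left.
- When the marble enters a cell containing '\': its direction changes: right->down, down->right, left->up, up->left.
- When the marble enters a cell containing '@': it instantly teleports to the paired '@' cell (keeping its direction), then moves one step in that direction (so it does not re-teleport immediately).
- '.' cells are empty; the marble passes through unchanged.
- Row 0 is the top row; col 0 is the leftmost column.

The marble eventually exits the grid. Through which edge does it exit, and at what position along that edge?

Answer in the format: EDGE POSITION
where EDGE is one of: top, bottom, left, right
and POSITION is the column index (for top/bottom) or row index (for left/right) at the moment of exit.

Step 1: enter (0,6), '.' pass, move left to (0,5)
Step 2: enter (0,5), '.' pass, move left to (0,4)
Step 3: enter (0,4), '.' pass, move left to (0,3)
Step 4: enter (0,3), '.' pass, move left to (0,2)
Step 5: enter (0,2), '.' pass, move left to (0,1)
Step 6: enter (0,1), '.' pass, move left to (0,0)
Step 7: enter (0,0), '/' deflects left->down, move down to (1,0)
Step 8: enter (1,0), '.' pass, move down to (2,0)
Step 9: enter (2,0), '.' pass, move down to (3,0)
Step 10: enter (3,0), '.' pass, move down to (4,0)
Step 11: enter (4,0), '.' pass, move down to (5,0)
Step 12: enter (5,0), '.' pass, move down to (6,0)
Step 13: enter (6,0), '.' pass, move down to (7,0)
Step 14: enter (7,0), '.' pass, move down to (8,0)
Step 15: enter (8,0), '.' pass, move down to (9,0)
Step 16: enter (9,0), '.' pass, move down to (10,0)
Step 17: at (10,0) — EXIT via bottom edge, pos 0

Answer: bottom 0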